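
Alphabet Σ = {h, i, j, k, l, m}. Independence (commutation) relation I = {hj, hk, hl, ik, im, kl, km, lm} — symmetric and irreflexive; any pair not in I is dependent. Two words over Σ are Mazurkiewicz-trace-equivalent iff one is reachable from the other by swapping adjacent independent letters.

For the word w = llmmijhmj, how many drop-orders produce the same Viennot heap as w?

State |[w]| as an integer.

20

#0=l has no predecessor
#1=l depends on [0:l]
#2=m has no predecessor
#3=m depends on [2:m]
#4=i depends on [1:l]
#5=j depends on [3:m, 4:i]
#6=h depends on [3:m, 4:i]
#7=m depends on [5:j, 6:h]
#8=j depends on [7:m]
sources: [0:l, 2:m]
N(rest) = Σ N(rest − s) over sources s of rest; N(one piece) = 1:
  size 1 → [8]=1
  size 2 → [7,8]=1
  size 3 → [5,7,8]=1  [6,7,8]=1
  size 4 → [5,6,7,8]=2
  size 5 → [3,5,6,7,8]=2  [4,5,6,7,8]=2
  size 6 → [1,4,5,6,7,8]=2  [2,3,5,6,7,8]=2  [3,4,5,6,7,8]=4
  size 7 → [0,1,4,5,6,7,8]=2  [1,3,4,5,6,7,8]=6  [2,3,4,5,6,7,8]=6
  first=0(l) contributes 12
  first=2(m) contributes 8
|[w]| = 20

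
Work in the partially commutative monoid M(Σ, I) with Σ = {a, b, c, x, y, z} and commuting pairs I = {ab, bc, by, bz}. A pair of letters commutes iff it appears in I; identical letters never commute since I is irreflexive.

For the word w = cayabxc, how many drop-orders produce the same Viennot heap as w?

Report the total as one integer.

5

#0=c has no predecessor
#1=a depends on [0:c]
#2=y depends on [1:a]
#3=a depends on [2:y]
#4=b has no predecessor
#5=x depends on [3:a, 4:b]
#6=c depends on [5:x]
sources: [0:c, 4:b]
N(rest) = Σ N(rest − s) over sources s of rest; N(one piece) = 1:
  size 1 → [6]=1
  size 2 → [5,6]=1
  size 3 → [3,5,6]=1  [4,5,6]=1
  size 4 → [2,3,5,6]=1  [3,4,5,6]=2
  size 5 → [1,2,3,5,6]=1  [2,3,4,5,6]=3
  first=0(c) contributes 4
  first=4(b) contributes 1
|[w]| = 5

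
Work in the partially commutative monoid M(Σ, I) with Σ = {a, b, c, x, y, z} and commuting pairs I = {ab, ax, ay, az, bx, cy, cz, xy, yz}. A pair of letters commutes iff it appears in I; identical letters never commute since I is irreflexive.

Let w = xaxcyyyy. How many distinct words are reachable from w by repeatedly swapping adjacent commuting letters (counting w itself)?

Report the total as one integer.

#0=x has no predecessor
#1=a has no predecessor
#2=x depends on [0:x]
#3=c depends on [1:a, 2:x]
#4=y has no predecessor
#5=y depends on [4:y]
#6=y depends on [5:y]
#7=y depends on [6:y]
sources: [0:x, 1:a, 4:y]
N(rest) = Σ N(rest − s) over sources s of rest; N(one piece) = 1:
  size 1 → [3]=1  [7]=1
  size 2 → [1,3]=1  [2,3]=1  [3,7]=2  [6,7]=1
  size 3 → [0,2,3]=1  [1,2,3]=2  [1,3,7]=3  [2,3,7]=3  [3,6,7]=3  [5,6,7]=1
  size 4 → [0,1,2,3]=3  [0,2,3,7]=4  [1,2,3,7]=8  [1,3,6,7]=6  [2,3,6,7]=6  [3,5,6,7]=4  [4,5,6,7]=1
  size 5 → [0,1,2,3,7]=15  [0,2,3,6,7]=10  [1,2,3,6,7]=20  [1,3,5,6,7]=10  [2,3,5,6,7]=10  [3,4,5,6,7]=5
  size 6 → [0,1,2,3,6,7]=45  [0,2,3,5,6,7]=20  [1,2,3,5,6,7]=40  [1,3,4,5,6,7]=15  [2,3,4,5,6,7]=15
  first=0(x) contributes 70
  first=1(a) contributes 35
  first=4(y) contributes 105
|[w]| = 210

210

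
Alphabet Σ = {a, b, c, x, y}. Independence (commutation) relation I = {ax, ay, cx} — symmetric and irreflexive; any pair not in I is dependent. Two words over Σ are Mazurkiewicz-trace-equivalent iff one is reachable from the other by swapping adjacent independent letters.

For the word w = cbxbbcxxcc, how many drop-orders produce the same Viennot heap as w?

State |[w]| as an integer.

10

drop 0:c onto floor
drop 1:b onto {0:c}
drop 2:x onto {1:b}
drop 3:b onto {2:x}
drop 4:b onto {3:b}
drop 5:c onto {4:b}
drop 6:x onto {4:b}
drop 7:x onto {6:x}
drop 8:c onto {5:c}
drop 9:c onto {8:c}
ground layer = {0:c}
drop-orders for the pieces not yet dropped (sum over which currently-grounded one goes next):
  1 to go: {7} 1  {9} 1
  2 to go: {6,7} 1  {7,9} 2  {8,9} 1
  3 to go: {5,8,9} 1  {6,7,9} 3  {7,8,9} 3
  4 to go: {5,7,8,9} 4  {6,7,8,9} 6
  5 to go: {5,6,7,8,9} 10
  6 to go: {4,5,6,7,8,9} 10
  7 to go: {3,4,5,6,7,8,9} 10
  8 to go: {2,3,4,5,6,7,8,9} 10
  if 0:c drops first: 10 orders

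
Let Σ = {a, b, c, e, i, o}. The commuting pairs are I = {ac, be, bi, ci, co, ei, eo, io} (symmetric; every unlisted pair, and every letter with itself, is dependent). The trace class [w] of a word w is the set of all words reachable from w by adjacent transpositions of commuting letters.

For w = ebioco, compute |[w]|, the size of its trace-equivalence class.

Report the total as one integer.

54

drop 0:e onto floor
drop 1:b onto floor
drop 2:i onto floor
drop 3:o onto {1:b}
drop 4:c onto {0:e, 1:b}
drop 5:o onto {3:o}
ground layer = {0:e, 1:b, 2:i}
drop-orders for the pieces not yet dropped (sum over which currently-grounded one goes next):
  1 to go: {2} 1  {4} 1  {5} 1
  2 to go: {0,4} 1  {2,4} 2  {2,5} 2  {3,5} 1  {4,5} 2
  3 to go: {0,2,4} 3  {0,4,5} 3  {2,3,5} 3  {2,4,5} 6  {3,4,5} 3
  4 to go: {0,2,4,5} 12  {0,3,4,5} 6  {1,3,4,5} 3  {2,3,4,5} 12
  if 0:e drops first: 15 orders
  if 1:b drops first: 30 orders
  if 2:i drops first: 9 orders
heap linearizations: 54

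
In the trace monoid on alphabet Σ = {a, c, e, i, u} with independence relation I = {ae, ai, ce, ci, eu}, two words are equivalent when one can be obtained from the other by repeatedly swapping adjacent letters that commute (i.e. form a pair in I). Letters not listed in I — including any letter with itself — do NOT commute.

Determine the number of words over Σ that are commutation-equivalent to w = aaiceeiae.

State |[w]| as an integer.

126

#0=a has no predecessor
#1=a depends on [0:a]
#2=i has no predecessor
#3=c depends on [1:a]
#4=e depends on [2:i]
#5=e depends on [4:e]
#6=i depends on [5:e]
#7=a depends on [3:c]
#8=e depends on [6:i]
sources: [0:a, 2:i]
N(rest) = Σ N(rest − s) over sources s of rest; N(one piece) = 1:
  size 1 → [7]=1  [8]=1
  size 2 → [3,7]=1  [6,8]=1  [7,8]=2
  size 3 → [1,3,7]=1  [3,7,8]=3  [5,6,8]=1  [6,7,8]=3
  size 4 → [0,1,3,7]=1  [1,3,7,8]=4  [3,6,7,8]=6  [4,5,6,8]=1  [5,6,7,8]=4
  size 5 → [0,1,3,7,8]=5  [1,3,6,7,8]=10  [2,4,5,6,8]=1  [3,5,6,7,8]=10  [4,5,6,7,8]=5
  size 6 → [0,1,3,6,7,8]=15  [1,3,5,6,7,8]=20  [2,4,5,6,7,8]=6  [3,4,5,6,7,8]=15
  size 7 → [0,1,3,5,6,7,8]=35  [1,3,4,5,6,7,8]=35  [2,3,4,5,6,7,8]=21
  first=0(a) contributes 56
  first=2(i) contributes 70
|[w]| = 126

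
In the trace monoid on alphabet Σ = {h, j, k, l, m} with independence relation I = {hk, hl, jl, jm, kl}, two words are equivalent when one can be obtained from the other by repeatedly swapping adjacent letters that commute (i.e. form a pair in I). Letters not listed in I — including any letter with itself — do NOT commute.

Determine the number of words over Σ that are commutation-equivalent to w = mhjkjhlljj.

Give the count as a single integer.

piece 0:m — minimal
piece 1:h rests on {0:m}
piece 2:j rests on {1:h}
piece 3:k rests on {2:j}
piece 4:j rests on {3:k}
piece 5:h rests on {4:j}
piece 6:l rests on {0:m}
piece 7:l rests on {6:l}
piece 8:j rests on {5:h}
piece 9:j rests on {8:j}
minimal pieces: {0:m}
ways to finish when only these pieces remain (= sum over removing one remaining piece with nothing left below it):
  1 left: {7}→1  {9}→1
  2 left: {6,7}→1  {7,9}→2  {8,9}→1
  3 left: {5,8,9}→1  {6,7,9}→3  {7,8,9}→3
  4 left: {4,5,8,9}→1  {5,7,8,9}→4  {6,7,8,9}→6
  5 left: {3,4,5,8,9}→1  {4,5,7,8,9}→5  {5,6,7,8,9}→10
  6 left: {2,3,4,5,8,9}→1  {3,4,5,7,8,9}→6  {4,5,6,7,8,9}→15
  7 left: {1,2,3,4,5,8,9}→1  {2,3,4,5,7,8,9}→7  {3,4,5,6,7,8,9}→21
  8 left: {1,2,3,4,5,7,8,9}→8  {2,3,4,5,6,7,8,9}→28
  placing 0:m first → 36 extensions

36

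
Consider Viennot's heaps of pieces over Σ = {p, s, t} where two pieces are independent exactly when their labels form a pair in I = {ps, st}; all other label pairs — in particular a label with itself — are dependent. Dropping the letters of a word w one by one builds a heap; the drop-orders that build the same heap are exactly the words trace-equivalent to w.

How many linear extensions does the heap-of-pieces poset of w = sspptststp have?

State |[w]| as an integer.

210

#0=s has no predecessor
#1=s depends on [0:s]
#2=p has no predecessor
#3=p depends on [2:p]
#4=t depends on [3:p]
#5=s depends on [1:s]
#6=t depends on [4:t]
#7=s depends on [5:s]
#8=t depends on [6:t]
#9=p depends on [8:t]
sources: [0:s, 2:p]
N(rest) = Σ N(rest − s) over sources s of rest; N(one piece) = 1:
  size 1 → [7]=1  [9]=1
  size 2 → [5,7]=1  [7,9]=2  [8,9]=1
  size 3 → [1,5,7]=1  [5,7,9]=3  [6,8,9]=1  [7,8,9]=3
  size 4 → [0,1,5,7]=1  [1,5,7,9]=4  [4,6,8,9]=1  [5,7,8,9]=6  [6,7,8,9]=4
  size 5 → [0,1,5,7,9]=5  [1,5,7,8,9]=10  [3,4,6,8,9]=1  [4,6,7,8,9]=5  [5,6,7,8,9]=10
  size 6 → [0,1,5,7,8,9]=15  [1,5,6,7,8,9]=20  [2,3,4,6,8,9]=1  [3,4,6,7,8,9]=6  [4,5,6,7,8,9]=15
  size 7 → [0,1,5,6,7,8,9]=35  [1,4,5,6,7,8,9]=35  [2,3,4,6,7,8,9]=7  [3,4,5,6,7,8,9]=21
  size 8 → [0,1,4,5,6,7,8,9]=70  [1,3,4,5,6,7,8,9]=56  [2,3,4,5,6,7,8,9]=28
  first=0(s) contributes 84
  first=2(p) contributes 126
|[w]| = 210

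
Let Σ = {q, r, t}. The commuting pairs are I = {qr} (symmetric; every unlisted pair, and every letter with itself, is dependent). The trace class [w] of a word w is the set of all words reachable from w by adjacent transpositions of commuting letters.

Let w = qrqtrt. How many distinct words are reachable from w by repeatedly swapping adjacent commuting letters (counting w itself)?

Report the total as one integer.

3

0(q) covers ∅
1(r) covers ∅
2(q) covers 0:q
3(t) covers 1:r, 2:q
4(r) covers 3:t
5(t) covers 4:r
floor of heap: 0:q, 1:r
completions by unplaced set U, small U first (add the entries for U minus each lowest piece of U):
  |U|=1: {5}:1
  |U|=2: {4,5}:1
  |U|=3: {3,4,5}:1
  |U|=4: {1,3,4,5}:1  {2,3,4,5}:1
  start at 0(q): 2
  start at 1(r): 1
sum over floor = 3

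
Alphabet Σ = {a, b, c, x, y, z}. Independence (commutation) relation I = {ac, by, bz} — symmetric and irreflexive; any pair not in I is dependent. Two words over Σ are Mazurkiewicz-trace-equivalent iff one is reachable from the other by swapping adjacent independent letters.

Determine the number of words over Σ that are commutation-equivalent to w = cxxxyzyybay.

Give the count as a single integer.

5

piece 0:c — minimal
piece 1:x rests on {0:c}
piece 2:x rests on {1:x}
piece 3:x rests on {2:x}
piece 4:y rests on {3:x}
piece 5:z rests on {4:y}
piece 6:y rests on {5:z}
piece 7:y rests on {6:y}
piece 8:b rests on {3:x}
piece 9:a rests on {7:y, 8:b}
piece 10:y rests on {9:a}
minimal pieces: {0:c}
ways to finish when only these pieces remain (= sum over removing one remaining piece with nothing left below it):
  1 left: {10}→1
  2 left: {9,10}→1
  3 left: {7,9,10}→1  {8,9,10}→1
  4 left: {6,7,9,10}→1  {7,8,9,10}→2
  5 left: {5,6,7,9,10}→1  {6,7,8,9,10}→3
  6 left: {4,5,6,7,9,10}→1  {5,6,7,8,9,10}→4
  7 left: {4,5,6,7,8,9,10}→5
  8 left: {3,4,5,6,7,8,9,10}→5
  9 left: {2,3,4,5,6,7,8,9,10}→5
  placing 0:c first → 5 extensions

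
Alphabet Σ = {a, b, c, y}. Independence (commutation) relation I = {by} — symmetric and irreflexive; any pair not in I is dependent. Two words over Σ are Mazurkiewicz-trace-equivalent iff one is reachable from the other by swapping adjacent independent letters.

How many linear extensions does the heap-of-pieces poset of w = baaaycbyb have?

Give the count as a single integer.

3

0(b) covers ∅
1(a) covers 0:b
2(a) covers 1:a
3(a) covers 2:a
4(y) covers 3:a
5(c) covers 4:y
6(b) covers 5:c
7(y) covers 5:c
8(b) covers 6:b
floor of heap: 0:b
completions by unplaced set U, small U first (add the entries for U minus each lowest piece of U):
  |U|=1: {7}:1  {8}:1
  |U|=2: {6,8}:1  {7,8}:2
  |U|=3: {6,7,8}:3
  |U|=4: {5,6,7,8}:3
  |U|=5: {4,5,6,7,8}:3
  |U|=6: {3,4,5,6,7,8}:3
  |U|=7: {2,3,4,5,6,7,8}:3
  start at 0(b): 3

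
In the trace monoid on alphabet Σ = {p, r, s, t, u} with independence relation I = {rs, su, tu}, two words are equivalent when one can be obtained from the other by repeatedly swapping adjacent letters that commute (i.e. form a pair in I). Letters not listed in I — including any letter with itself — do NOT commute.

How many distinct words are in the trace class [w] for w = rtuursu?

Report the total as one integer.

piece 0:r — minimal
piece 1:t rests on {0:r}
piece 2:u rests on {0:r}
piece 3:u rests on {2:u}
piece 4:r rests on {1:t, 3:u}
piece 5:s rests on {1:t}
piece 6:u rests on {4:r}
minimal pieces: {0:r}
ways to finish when only these pieces remain (= sum over removing one remaining piece with nothing left below it):
  1 left: {5}→1  {6}→1
  2 left: {4,6}→1  {5,6}→2
  3 left: {3,4,6}→1  {4,5,6}→3
  4 left: {1,4,5,6}→3  {2,3,4,6}→1  {3,4,5,6}→4
  5 left: {1,3,4,5,6}→7  {2,3,4,5,6}→5
  placing 0:r first → 12 extensions

12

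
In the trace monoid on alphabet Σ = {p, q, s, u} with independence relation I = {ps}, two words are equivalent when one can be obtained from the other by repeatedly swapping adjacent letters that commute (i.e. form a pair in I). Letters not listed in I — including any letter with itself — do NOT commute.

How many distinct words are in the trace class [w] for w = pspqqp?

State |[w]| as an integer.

#0=p has no predecessor
#1=s has no predecessor
#2=p depends on [0:p]
#3=q depends on [1:s, 2:p]
#4=q depends on [3:q]
#5=p depends on [4:q]
sources: [0:p, 1:s]
N(rest) = Σ N(rest − s) over sources s of rest; N(one piece) = 1:
  size 1 → [5]=1
  size 2 → [4,5]=1
  size 3 → [3,4,5]=1
  size 4 → [1,3,4,5]=1  [2,3,4,5]=1
  first=0(p) contributes 2
  first=1(s) contributes 1
|[w]| = 3

3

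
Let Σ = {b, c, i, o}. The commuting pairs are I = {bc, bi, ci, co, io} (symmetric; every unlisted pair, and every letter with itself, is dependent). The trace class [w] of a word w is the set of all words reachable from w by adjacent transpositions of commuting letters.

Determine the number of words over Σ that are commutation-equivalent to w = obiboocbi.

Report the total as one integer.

piece 0:o — minimal
piece 1:b rests on {0:o}
piece 2:i — minimal
piece 3:b rests on {1:b}
piece 4:o rests on {3:b}
piece 5:o rests on {4:o}
piece 6:c — minimal
piece 7:b rests on {5:o}
piece 8:i rests on {2:i}
minimal pieces: {0:o, 2:i, 6:c}
ways to finish when only these pieces remain (= sum over removing one remaining piece with nothing left below it):
  1 left: {6}→1  {7}→1  {8}→1
  2 left: {2,8}→1  {5,7}→1  {6,7}→2  {6,8}→2  {7,8}→2
  3 left: {2,6,8}→3  {2,7,8}→3  {4,5,7}→1  {5,6,7}→3  {5,7,8}→3  {6,7,8}→6
  4 left: {2,5,7,8}→6  {2,6,7,8}→12  {3,4,5,7}→1  {4,5,6,7}→4  {4,5,7,8}→4  {5,6,7,8}→12
  5 left: {1,3,4,5,7}→1  {2,4,5,7,8}→10  {2,5,6,7,8}→30  {3,4,5,6,7}→5  {3,4,5,7,8}→5  {4,5,6,7,8}→20
  6 left: {0,1,3,4,5,7}→1  {1,3,4,5,6,7}→6  {1,3,4,5,7,8}→6  {2,3,4,5,7,8}→15  {2,4,5,6,7,8}→60  {3,4,5,6,7,8}→30
  7 left: {0,1,3,4,5,6,7}→7  {0,1,3,4,5,7,8}→7  {1,2,3,4,5,7,8}→21  {1,3,4,5,6,7,8}→42  {2,3,4,5,6,7,8}→105
  placing 0:o first → 168 extensions
  placing 2:i first → 56 extensions
  placing 6:c first → 28 extensions
total linear extensions = 252

252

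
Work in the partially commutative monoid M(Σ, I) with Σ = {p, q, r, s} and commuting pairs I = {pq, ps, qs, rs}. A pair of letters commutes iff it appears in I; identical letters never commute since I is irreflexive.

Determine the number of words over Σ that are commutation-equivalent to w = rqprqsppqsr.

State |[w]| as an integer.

#0=r has no predecessor
#1=q depends on [0:r]
#2=p depends on [0:r]
#3=r depends on [1:q, 2:p]
#4=q depends on [3:r]
#5=s has no predecessor
#6=p depends on [3:r]
#7=p depends on [6:p]
#8=q depends on [4:q]
#9=s depends on [5:s]
#10=r depends on [7:p, 8:q]
sources: [0:r, 5:s]
N(rest) = Σ N(rest − s) over sources s of rest; N(one piece) = 1:
  size 1 → [9]=1  [10]=1
  size 2 → [5,9]=1  [7,10]=1  [8,10]=1  [9,10]=2
  size 3 → [4,8,10]=1  [5,9,10]=3  [6,7,10]=1  [7,8,10]=2  [7,9,10]=3  [8,9,10]=3
  size 4 → [4,7,8,10]=3  [4,8,9,10]=4  [5,7,9,10]=6  [5,8,9,10]=6  [6,7,8,10]=3  [6,7,9,10]=4  [7,8,9,10]=8
  size 5 → [4,5,8,9,10]=10  [4,6,7,8,10]=6  [4,7,8,9,10]=15  [5,6,7,9,10]=10  [5,7,8,9,10]=20  [6,7,8,9,10]=15
  size 6 → [3,4,6,7,8,10]=6  [4,5,7,8,9,10]=45  [4,6,7,8,9,10]=36  [5,6,7,8,9,10]=45
  size 7 → [1,3,4,6,7,8,10]=6  [2,3,4,6,7,8,10]=6  [3,4,6,7,8,9,10]=42  [4,5,6,7,8,9,10]=126
  size 8 → [1,2,3,4,6,7,8,10]=12  [1,3,4,6,7,8,9,10]=48  [2,3,4,6,7,8,9,10]=48  [3,4,5,6,7,8,9,10]=168
  size 9 → [0,1,2,3,4,6,7,8,10]=12  [1,2,3,4,6,7,8,9,10]=108  [1,3,4,5,6,7,8,9,10]=216  [2,3,4,5,6,7,8,9,10]=216
  first=0(r) contributes 540
  first=5(s) contributes 120
|[w]| = 660

660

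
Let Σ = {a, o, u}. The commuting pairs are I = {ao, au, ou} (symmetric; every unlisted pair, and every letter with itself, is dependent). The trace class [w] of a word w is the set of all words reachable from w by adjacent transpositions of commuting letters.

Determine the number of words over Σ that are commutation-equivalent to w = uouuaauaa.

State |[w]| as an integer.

630

#0=u has no predecessor
#1=o has no predecessor
#2=u depends on [0:u]
#3=u depends on [2:u]
#4=a has no predecessor
#5=a depends on [4:a]
#6=u depends on [3:u]
#7=a depends on [5:a]
#8=a depends on [7:a]
sources: [0:u, 1:o, 4:a]
N(rest) = Σ N(rest − s) over sources s of rest; N(one piece) = 1:
  size 1 → [1]=1  [6]=1  [8]=1
  size 2 → [1,6]=2  [1,8]=2  [3,6]=1  [6,8]=2  [7,8]=1
  size 3 → [1,3,6]=3  [1,6,8]=6  [1,7,8]=3  [2,3,6]=1  [3,6,8]=3  [5,7,8]=1  [6,7,8]=3
  size 4 → [0,2,3,6]=1  [1,2,3,6]=4  [1,3,6,8]=12  [1,5,7,8]=4  [1,6,7,8]=12  [2,3,6,8]=4  [3,6,7,8]=6  [4,5,7,8]=1  [5,6,7,8]=4
  size 5 → [0,1,2,3,6]=5  [0,2,3,6,8]=5  [1,2,3,6,8]=20  [1,3,6,7,8]=30  [1,4,5,7,8]=5  [1,5,6,7,8]=20  [2,3,6,7,8]=10  [3,5,6,7,8]=10  [4,5,6,7,8]=5
  size 6 → [0,1,2,3,6,8]=30  [0,2,3,6,7,8]=15  [1,2,3,6,7,8]=60  [1,3,5,6,7,8]=60  [1,4,5,6,7,8]=30  [2,3,5,6,7,8]=20  [3,4,5,6,7,8]=15
  size 7 → [0,1,2,3,6,7,8]=105  [0,2,3,5,6,7,8]=35  [1,2,3,5,6,7,8]=140  [1,3,4,5,6,7,8]=105  [2,3,4,5,6,7,8]=35
  first=0(u) contributes 280
  first=1(o) contributes 70
  first=4(a) contributes 280
|[w]| = 630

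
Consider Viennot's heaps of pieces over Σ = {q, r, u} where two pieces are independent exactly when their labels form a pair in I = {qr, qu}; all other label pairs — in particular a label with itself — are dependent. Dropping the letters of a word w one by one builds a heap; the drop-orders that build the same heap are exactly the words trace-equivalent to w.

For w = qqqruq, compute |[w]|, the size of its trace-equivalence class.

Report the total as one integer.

15

piece 0:q — minimal
piece 1:q rests on {0:q}
piece 2:q rests on {1:q}
piece 3:r — minimal
piece 4:u rests on {3:r}
piece 5:q rests on {2:q}
minimal pieces: {0:q, 3:r}
ways to finish when only these pieces remain (= sum over removing one remaining piece with nothing left below it):
  1 left: {4}→1  {5}→1
  2 left: {2,5}→1  {3,4}→1  {4,5}→2
  3 left: {1,2,5}→1  {2,4,5}→3  {3,4,5}→3
  4 left: {0,1,2,5}→1  {1,2,4,5}→4  {2,3,4,5}→6
  placing 0:q first → 10 extensions
  placing 3:r first → 5 extensions
total linear extensions = 15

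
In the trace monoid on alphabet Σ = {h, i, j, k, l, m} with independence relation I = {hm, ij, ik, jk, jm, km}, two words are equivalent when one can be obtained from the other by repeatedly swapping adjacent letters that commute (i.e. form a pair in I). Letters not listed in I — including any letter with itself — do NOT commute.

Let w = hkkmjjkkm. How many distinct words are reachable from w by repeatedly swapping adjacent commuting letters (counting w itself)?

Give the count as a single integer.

540

piece 0:h — minimal
piece 1:k rests on {0:h}
piece 2:k rests on {1:k}
piece 3:m — minimal
piece 4:j rests on {0:h}
piece 5:j rests on {4:j}
piece 6:k rests on {2:k}
piece 7:k rests on {6:k}
piece 8:m rests on {3:m}
minimal pieces: {0:h, 3:m}
ways to finish when only these pieces remain (= sum over removing one remaining piece with nothing left below it):
  1 left: {5}→1  {7}→1  {8}→1
  2 left: {3,8}→1  {4,5}→1  {5,7}→2  {5,8}→2  {6,7}→1  {7,8}→2
  3 left: {2,6,7}→1  {3,5,8}→3  {3,7,8}→3  {4,5,7}→3  {4,5,8}→3  {5,6,7}→3  {5,7,8}→6  {6,7,8}→3
  4 left: {1,2,6,7}→1  {2,5,6,7}→4  {2,6,7,8}→4  {3,4,5,8}→6  {3,5,7,8}→12  {3,6,7,8}→6  {4,5,6,7}→6  {4,5,7,8}→12  {5,6,7,8}→12
  5 left: {1,2,5,6,7}→5  {1,2,6,7,8}→5  {2,3,6,7,8}→10  {2,4,5,6,7}→10  {2,5,6,7,8}→20  {3,4,5,7,8}→30  {3,5,6,7,8}→30  {4,5,6,7,8}→30
  6 left: {1,2,3,6,7,8}→15  {1,2,4,5,6,7}→15  {1,2,5,6,7,8}→30  {2,3,5,6,7,8}→60  {2,4,5,6,7,8}→60  {3,4,5,6,7,8}→90
  7 left: {0,1,2,4,5,6,7}→15  {1,2,3,5,6,7,8}→105  {1,2,4,5,6,7,8}→105  {2,3,4,5,6,7,8}→210
  placing 0:h first → 420 extensions
  placing 3:m first → 120 extensions
total linear extensions = 540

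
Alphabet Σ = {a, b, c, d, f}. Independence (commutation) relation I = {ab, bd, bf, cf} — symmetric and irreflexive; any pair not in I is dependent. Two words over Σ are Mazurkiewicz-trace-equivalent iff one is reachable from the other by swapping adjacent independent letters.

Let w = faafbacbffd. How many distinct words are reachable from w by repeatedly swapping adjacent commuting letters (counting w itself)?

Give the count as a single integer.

#0=f has no predecessor
#1=a depends on [0:f]
#2=a depends on [1:a]
#3=f depends on [2:a]
#4=b has no predecessor
#5=a depends on [3:f]
#6=c depends on [4:b, 5:a]
#7=b depends on [6:c]
#8=f depends on [5:a]
#9=f depends on [8:f]
#10=d depends on [6:c, 9:f]
sources: [0:f, 4:b]
N(rest) = Σ N(rest − s) over sources s of rest; N(one piece) = 1:
  size 1 → [7]=1  [10]=1
  size 2 → [7,10]=2  [9,10]=1
  size 3 → [6,7,10]=2  [7,9,10]=3  [8,9,10]=1
  size 4 → [4,6,7,10]=2  [6,7,9,10]=5  [7,8,9,10]=4
  size 5 → [4,6,7,9,10]=7  [6,7,8,9,10]=9
  size 6 → [4,6,7,8,9,10]=16  [5,6,7,8,9,10]=9
  size 7 → [3,5,6,7,8,9,10]=9  [4,5,6,7,8,9,10]=25
  size 8 → [2,3,5,6,7,8,9,10]=9  [3,4,5,6,7,8,9,10]=34
  size 9 → [1,2,3,5,6,7,8,9,10]=9  [2,3,4,5,6,7,8,9,10]=43
  first=0(f) contributes 52
  first=4(b) contributes 9
|[w]| = 61

61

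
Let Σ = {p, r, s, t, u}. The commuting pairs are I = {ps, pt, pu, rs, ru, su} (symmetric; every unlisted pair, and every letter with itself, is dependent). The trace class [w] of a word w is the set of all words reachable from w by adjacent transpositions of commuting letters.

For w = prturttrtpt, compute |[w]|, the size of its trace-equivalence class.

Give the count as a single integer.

6

drop 0:p onto floor
drop 1:r onto {0:p}
drop 2:t onto {1:r}
drop 3:u onto {2:t}
drop 4:r onto {2:t}
drop 5:t onto {3:u, 4:r}
drop 6:t onto {5:t}
drop 7:r onto {6:t}
drop 8:t onto {7:r}
drop 9:p onto {7:r}
drop 10:t onto {8:t}
ground layer = {0:p}
drop-orders for the pieces not yet dropped (sum over which currently-grounded one goes next):
  1 to go: {9} 1  {10} 1
  2 to go: {8,10} 1  {9,10} 2
  3 to go: {8,9,10} 3
  4 to go: {7,8,9,10} 3
  5 to go: {6,7,8,9,10} 3
  6 to go: {5,6,7,8,9,10} 3
  7 to go: {3,5,6,7,8,9,10} 3  {4,5,6,7,8,9,10} 3
  8 to go: {3,4,5,6,7,8,9,10} 6
  9 to go: {2,3,4,5,6,7,8,9,10} 6
  if 0:p drops first: 6 orders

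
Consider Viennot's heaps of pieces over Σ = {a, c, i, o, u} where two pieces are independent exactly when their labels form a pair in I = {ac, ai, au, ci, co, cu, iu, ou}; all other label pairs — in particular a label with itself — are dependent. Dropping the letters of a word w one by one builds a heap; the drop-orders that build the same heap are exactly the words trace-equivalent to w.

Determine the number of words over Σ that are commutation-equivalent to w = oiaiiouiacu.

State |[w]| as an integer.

3960

#0=o has no predecessor
#1=i depends on [0:o]
#2=a depends on [0:o]
#3=i depends on [1:i]
#4=i depends on [3:i]
#5=o depends on [2:a, 4:i]
#6=u has no predecessor
#7=i depends on [5:o]
#8=a depends on [5:o]
#9=c has no predecessor
#10=u depends on [6:u]
sources: [0:o, 6:u, 9:c]
N(rest) = Σ N(rest − s) over sources s of rest; N(one piece) = 1:
  size 1 → [7]=1  [8]=1  [9]=1  [10]=1
  size 2 → [6,10]=1  [7,8]=2  [7,9]=2  [7,10]=2  [8,9]=2  [8,10]=2  [9,10]=2
  size 3 → [5,7,8]=2  [6,7,10]=3  [6,8,10]=3  [6,9,10]=3  [7,8,9]=6  [7,8,10]=6  [7,9,10]=6  [8,9,10]=6
  size 4 → [2,5,7,8]=2  [4,5,7,8]=2  [5,7,8,9]=8  [5,7,8,10]=8  [6,7,8,10]=12  [6,7,9,10]=12  [6,8,9,10]=12  [7,8,9,10]=24
  size 5 → [2,4,5,7,8]=4  [2,5,7,8,9]=10  [2,5,7,8,10]=10  [3,4,5,7,8]=2  [4,5,7,8,9]=10  [4,5,7,8,10]=10  [5,6,7,8,10]=20  [5,7,8,9,10]=40  [6,7,8,9,10]=60
  size 6 → [1,3,4,5,7,8]=2  [2,3,4,5,7,8]=6  [2,4,5,7,8,9]=24  [2,4,5,7,8,10]=24  [2,5,6,7,8,10]=30  [2,5,7,8,9,10]=60  [3,4,5,7,8,9]=12  [3,4,5,7,8,10]=12  [4,5,6,7,8,10]=30  [4,5,7,8,9,10]=60  [5,6,7,8,9,10]=120
  size 7 → [1,2,3,4,5,7,8]=8  [1,3,4,5,7,8,9]=14  [1,3,4,5,7,8,10]=14  [2,3,4,5,7,8,9]=42  [2,3,4,5,7,8,10]=42  [2,4,5,6,7,8,10]=84  [2,4,5,7,8,9,10]=168  [2,5,6,7,8,9,10]=210  [3,4,5,6,7,8,10]=42  [3,4,5,7,8,9,10]=84  [4,5,6,7,8,9,10]=210
  size 8 → [0,1,2,3,4,5,7,8]=8  [1,2,3,4,5,7,8,9]=64  [1,2,3,4,5,7,8,10]=64  [1,3,4,5,6,7,8,10]=56  [1,3,4,5,7,8,9,10]=112  [2,3,4,5,6,7,8,10]=168  [2,3,4,5,7,8,9,10]=336  [2,4,5,6,7,8,9,10]=672  [3,4,5,6,7,8,9,10]=336
  size 9 → [0,1,2,3,4,5,7,8,9]=72  [0,1,2,3,4,5,7,8,10]=72  [1,2,3,4,5,6,7,8,10]=288  [1,2,3,4,5,7,8,9,10]=576  [1,3,4,5,6,7,8,9,10]=504  [2,3,4,5,6,7,8,9,10]=1512
  first=0(o) contributes 2880
  first=6(u) contributes 720
  first=9(c) contributes 360
|[w]| = 3960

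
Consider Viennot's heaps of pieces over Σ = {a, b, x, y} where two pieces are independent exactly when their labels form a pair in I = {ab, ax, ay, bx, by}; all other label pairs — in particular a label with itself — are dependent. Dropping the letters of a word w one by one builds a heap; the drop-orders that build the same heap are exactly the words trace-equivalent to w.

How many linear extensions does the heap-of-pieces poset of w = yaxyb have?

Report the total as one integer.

#0=y has no predecessor
#1=a has no predecessor
#2=x depends on [0:y]
#3=y depends on [2:x]
#4=b has no predecessor
sources: [0:y, 1:a, 4:b]
N(rest) = Σ N(rest − s) over sources s of rest; N(one piece) = 1:
  size 1 → [1]=1  [3]=1  [4]=1
  size 2 → [1,3]=2  [1,4]=2  [2,3]=1  [3,4]=2
  size 3 → [0,2,3]=1  [1,2,3]=3  [1,3,4]=6  [2,3,4]=3
  first=0(y) contributes 12
  first=1(a) contributes 4
  first=4(b) contributes 4
|[w]| = 20

20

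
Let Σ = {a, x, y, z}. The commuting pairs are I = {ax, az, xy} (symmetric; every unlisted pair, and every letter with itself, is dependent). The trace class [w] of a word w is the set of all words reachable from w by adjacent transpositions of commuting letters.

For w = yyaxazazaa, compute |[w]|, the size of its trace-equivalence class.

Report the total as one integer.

98

drop 0:y onto floor
drop 1:y onto {0:y}
drop 2:a onto {1:y}
drop 3:x onto floor
drop 4:a onto {2:a}
drop 5:z onto {1:y, 3:x}
drop 6:a onto {4:a}
drop 7:z onto {5:z}
drop 8:a onto {6:a}
drop 9:a onto {8:a}
ground layer = {0:y, 3:x}
drop-orders for the pieces not yet dropped (sum over which currently-grounded one goes next):
  1 to go: {7} 1  {9} 1
  2 to go: {5,7} 1  {7,9} 2  {8,9} 1
  3 to go: {3,5,7} 1  {5,7,9} 3  {6,8,9} 1  {7,8,9} 3
  4 to go: {3,5,7,9} 4  {4,6,8,9} 1  {5,7,8,9} 6  {6,7,8,9} 4
  5 to go: {2,4,6,8,9} 1  {3,5,7,8,9} 10  {4,6,7,8,9} 5  {5,6,7,8,9} 10
  6 to go: {2,4,6,7,8,9} 6  {3,5,6,7,8,9} 20  {4,5,6,7,8,9} 15
  7 to go: {2,4,5,6,7,8,9} 21  {3,4,5,6,7,8,9} 35
  8 to go: {1,2,4,5,6,7,8,9} 21  {2,3,4,5,6,7,8,9} 56
  if 0:y drops first: 77 orders
  if 3:x drops first: 21 orders
heap linearizations: 98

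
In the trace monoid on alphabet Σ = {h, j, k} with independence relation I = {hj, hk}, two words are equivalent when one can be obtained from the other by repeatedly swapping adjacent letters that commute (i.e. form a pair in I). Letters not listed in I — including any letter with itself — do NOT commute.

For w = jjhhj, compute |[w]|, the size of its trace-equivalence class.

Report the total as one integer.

10

#0=j has no predecessor
#1=j depends on [0:j]
#2=h has no predecessor
#3=h depends on [2:h]
#4=j depends on [1:j]
sources: [0:j, 2:h]
N(rest) = Σ N(rest − s) over sources s of rest; N(one piece) = 1:
  size 1 → [3]=1  [4]=1
  size 2 → [1,4]=1  [2,3]=1  [3,4]=2
  size 3 → [0,1,4]=1  [1,3,4]=3  [2,3,4]=3
  first=0(j) contributes 6
  first=2(h) contributes 4
|[w]| = 10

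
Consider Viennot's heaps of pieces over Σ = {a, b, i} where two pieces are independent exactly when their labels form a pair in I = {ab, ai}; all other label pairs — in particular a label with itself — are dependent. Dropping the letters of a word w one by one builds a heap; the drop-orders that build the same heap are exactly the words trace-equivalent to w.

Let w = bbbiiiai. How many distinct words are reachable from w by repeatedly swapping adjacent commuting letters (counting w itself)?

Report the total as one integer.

8

piece 0:b — minimal
piece 1:b rests on {0:b}
piece 2:b rests on {1:b}
piece 3:i rests on {2:b}
piece 4:i rests on {3:i}
piece 5:i rests on {4:i}
piece 6:a — minimal
piece 7:i rests on {5:i}
minimal pieces: {0:b, 6:a}
ways to finish when only these pieces remain (= sum over removing one remaining piece with nothing left below it):
  1 left: {6}→1  {7}→1
  2 left: {5,7}→1  {6,7}→2
  3 left: {4,5,7}→1  {5,6,7}→3
  4 left: {3,4,5,7}→1  {4,5,6,7}→4
  5 left: {2,3,4,5,7}→1  {3,4,5,6,7}→5
  6 left: {1,2,3,4,5,7}→1  {2,3,4,5,6,7}→6
  placing 0:b first → 7 extensions
  placing 6:a first → 1 extensions
total linear extensions = 8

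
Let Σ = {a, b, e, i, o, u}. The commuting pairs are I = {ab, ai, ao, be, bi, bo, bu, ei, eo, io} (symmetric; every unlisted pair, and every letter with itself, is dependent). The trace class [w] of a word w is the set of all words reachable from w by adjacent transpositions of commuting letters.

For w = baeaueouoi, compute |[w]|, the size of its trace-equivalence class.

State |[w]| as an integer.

#0=b has no predecessor
#1=a has no predecessor
#2=e depends on [1:a]
#3=a depends on [2:e]
#4=u depends on [3:a]
#5=e depends on [4:u]
#6=o depends on [4:u]
#7=u depends on [5:e, 6:o]
#8=o depends on [7:u]
#9=i depends on [7:u]
sources: [0:b, 1:a]
N(rest) = Σ N(rest − s) over sources s of rest; N(one piece) = 1:
  size 1 → [0]=1  [8]=1  [9]=1
  size 2 → [0,8]=2  [0,9]=2  [8,9]=2
  size 3 → [0,8,9]=6  [7,8,9]=2
  size 4 → [0,7,8,9]=8  [5,7,8,9]=2  [6,7,8,9]=2
  size 5 → [0,5,7,8,9]=10  [0,6,7,8,9]=10  [5,6,7,8,9]=4
  size 6 → [0,5,6,7,8,9]=24  [4,5,6,7,8,9]=4
  size 7 → [0,4,5,6,7,8,9]=28  [3,4,5,6,7,8,9]=4
  size 8 → [0,3,4,5,6,7,8,9]=32  [2,3,4,5,6,7,8,9]=4
  first=0(b) contributes 4
  first=1(a) contributes 36
|[w]| = 40

40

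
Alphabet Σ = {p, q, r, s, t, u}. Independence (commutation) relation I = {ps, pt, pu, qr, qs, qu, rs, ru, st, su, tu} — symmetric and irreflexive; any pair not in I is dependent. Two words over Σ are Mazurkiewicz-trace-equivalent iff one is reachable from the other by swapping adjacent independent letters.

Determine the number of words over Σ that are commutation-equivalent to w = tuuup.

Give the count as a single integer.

#0=t has no predecessor
#1=u has no predecessor
#2=u depends on [1:u]
#3=u depends on [2:u]
#4=p has no predecessor
sources: [0:t, 1:u, 4:p]
N(rest) = Σ N(rest − s) over sources s of rest; N(one piece) = 1:
  size 1 → [0]=1  [3]=1  [4]=1
  size 2 → [0,3]=2  [0,4]=2  [2,3]=1  [3,4]=2
  size 3 → [0,2,3]=3  [0,3,4]=6  [1,2,3]=1  [2,3,4]=3
  first=0(t) contributes 4
  first=1(u) contributes 12
  first=4(p) contributes 4
|[w]| = 20

20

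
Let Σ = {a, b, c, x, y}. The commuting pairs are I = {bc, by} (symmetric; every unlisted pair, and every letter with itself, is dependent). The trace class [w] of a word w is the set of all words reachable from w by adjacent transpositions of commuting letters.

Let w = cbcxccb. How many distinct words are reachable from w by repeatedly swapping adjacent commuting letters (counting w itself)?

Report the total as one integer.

9

piece 0:c — minimal
piece 1:b — minimal
piece 2:c rests on {0:c}
piece 3:x rests on {1:b, 2:c}
piece 4:c rests on {3:x}
piece 5:c rests on {4:c}
piece 6:b rests on {3:x}
minimal pieces: {0:c, 1:b}
ways to finish when only these pieces remain (= sum over removing one remaining piece with nothing left below it):
  1 left: {5}→1  {6}→1
  2 left: {4,5}→1  {5,6}→2
  3 left: {4,5,6}→3
  4 left: {3,4,5,6}→3
  5 left: {1,3,4,5,6}→3  {2,3,4,5,6}→3
  placing 0:c first → 6 extensions
  placing 1:b first → 3 extensions
total linear extensions = 9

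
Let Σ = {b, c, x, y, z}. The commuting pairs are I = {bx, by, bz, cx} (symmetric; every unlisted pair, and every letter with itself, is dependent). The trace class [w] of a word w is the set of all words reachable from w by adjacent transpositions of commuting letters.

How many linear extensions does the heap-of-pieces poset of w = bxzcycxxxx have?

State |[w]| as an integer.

15

#0=b has no predecessor
#1=x has no predecessor
#2=z depends on [1:x]
#3=c depends on [0:b, 2:z]
#4=y depends on [3:c]
#5=c depends on [4:y]
#6=x depends on [4:y]
#7=x depends on [6:x]
#8=x depends on [7:x]
#9=x depends on [8:x]
sources: [0:b, 1:x]
N(rest) = Σ N(rest − s) over sources s of rest; N(one piece) = 1:
  size 1 → [5]=1  [9]=1
  size 2 → [5,9]=2  [8,9]=1
  size 3 → [5,8,9]=3  [7,8,9]=1
  size 4 → [5,7,8,9]=4  [6,7,8,9]=1
  size 5 → [5,6,7,8,9]=5
  size 6 → [4,5,6,7,8,9]=5
  size 7 → [3,4,5,6,7,8,9]=5
  size 8 → [0,3,4,5,6,7,8,9]=5  [2,3,4,5,6,7,8,9]=5
  first=0(b) contributes 5
  first=1(x) contributes 10
|[w]| = 15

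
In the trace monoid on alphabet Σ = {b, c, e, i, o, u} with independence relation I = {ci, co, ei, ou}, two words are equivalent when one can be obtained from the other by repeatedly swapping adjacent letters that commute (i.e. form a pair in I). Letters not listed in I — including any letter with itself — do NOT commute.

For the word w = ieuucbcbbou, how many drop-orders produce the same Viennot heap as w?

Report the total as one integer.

drop 0:i onto floor
drop 1:e onto floor
drop 2:u onto {0:i, 1:e}
drop 3:u onto {2:u}
drop 4:c onto {3:u}
drop 5:b onto {4:c}
drop 6:c onto {5:b}
drop 7:b onto {6:c}
drop 8:b onto {7:b}
drop 9:o onto {8:b}
drop 10:u onto {8:b}
ground layer = {0:i, 1:e}
drop-orders for the pieces not yet dropped (sum over which currently-grounded one goes next):
  1 to go: {9} 1  {10} 1
  2 to go: {9,10} 2
  3 to go: {8,9,10} 2
  4 to go: {7,8,9,10} 2
  5 to go: {6,7,8,9,10} 2
  6 to go: {5,6,7,8,9,10} 2
  7 to go: {4,5,6,7,8,9,10} 2
  8 to go: {3,4,5,6,7,8,9,10} 2
  9 to go: {2,3,4,5,6,7,8,9,10} 2
  if 0:i drops first: 2 orders
  if 1:e drops first: 2 orders
heap linearizations: 4

4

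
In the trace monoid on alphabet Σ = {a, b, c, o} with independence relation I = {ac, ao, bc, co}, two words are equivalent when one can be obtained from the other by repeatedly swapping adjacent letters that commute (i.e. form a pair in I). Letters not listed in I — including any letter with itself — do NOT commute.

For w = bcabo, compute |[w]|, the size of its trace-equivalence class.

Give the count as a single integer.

5

drop 0:b onto floor
drop 1:c onto floor
drop 2:a onto {0:b}
drop 3:b onto {2:a}
drop 4:o onto {3:b}
ground layer = {0:b, 1:c}
drop-orders for the pieces not yet dropped (sum over which currently-grounded one goes next):
  1 to go: {1} 1  {4} 1
  2 to go: {1,4} 2  {3,4} 1
  3 to go: {1,3,4} 3  {2,3,4} 1
  if 0:b drops first: 4 orders
  if 1:c drops first: 1 orders
heap linearizations: 5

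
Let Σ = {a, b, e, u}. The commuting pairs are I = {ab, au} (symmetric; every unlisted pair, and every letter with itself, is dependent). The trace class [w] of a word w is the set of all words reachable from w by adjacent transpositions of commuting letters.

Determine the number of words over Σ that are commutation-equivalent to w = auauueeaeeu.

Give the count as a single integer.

10

0(a) covers ∅
1(u) covers ∅
2(a) covers 0:a
3(u) covers 1:u
4(u) covers 3:u
5(e) covers 2:a, 4:u
6(e) covers 5:e
7(a) covers 6:e
8(e) covers 7:a
9(e) covers 8:e
10(u) covers 9:e
floor of heap: 0:a, 1:u
completions by unplaced set U, small U first (add the entries for U minus each lowest piece of U):
  |U|=1: {10}:1
  |U|=2: {9,10}:1
  |U|=3: {8,9,10}:1
  |U|=4: {7,8,9,10}:1
  |U|=5: {6,7,8,9,10}:1
  |U|=6: {5,6,7,8,9,10}:1
  |U|=7: {2,5,6,7,8,9,10}:1  {4,5,6,7,8,9,10}:1
  |U|=8: {0,2,5,6,7,8,9,10}:1  {2,4,5,6,7,8,9,10}:2  {3,4,5,6,7,8,9,10}:1
  |U|=9: {0,2,4,5,6,7,8,9,10}:3  {1,3,4,5,6,7,8,9,10}:1  {2,3,4,5,6,7,8,9,10}:3
  start at 0(a): 4
  start at 1(u): 6
sum over floor = 10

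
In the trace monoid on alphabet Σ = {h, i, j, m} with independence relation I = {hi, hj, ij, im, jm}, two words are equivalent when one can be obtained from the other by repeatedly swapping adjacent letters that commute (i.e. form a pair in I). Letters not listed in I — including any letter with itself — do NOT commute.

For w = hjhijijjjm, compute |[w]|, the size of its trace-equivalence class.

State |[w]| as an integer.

0(h) covers ∅
1(j) covers ∅
2(h) covers 0:h
3(i) covers ∅
4(j) covers 1:j
5(i) covers 3:i
6(j) covers 4:j
7(j) covers 6:j
8(j) covers 7:j
9(m) covers 2:h
floor of heap: 0:h, 1:j, 3:i
completions by unplaced set U, small U first (add the entries for U minus each lowest piece of U):
  |U|=1: {5}:1  {8}:1  {9}:1
  |U|=2: {2,9}:1  {3,5}:1  {5,8}:2  {5,9}:2  {7,8}:1  {8,9}:2
  |U|=3: {0,2,9}:1  {2,5,9}:3  {2,8,9}:3  {3,5,8}:3  {3,5,9}:3  {5,7,8}:3  {5,8,9}:6  {6,7,8}:1  {7,8,9}:3
  |U|=4: {0,2,5,9}:4  {0,2,8,9}:4  {2,3,5,9}:6  {2,5,8,9}:12  {2,7,8,9}:6  {3,5,7,8}:6  {3,5,8,9}:12  {4,6,7,8}:1  {5,6,7,8}:4  {5,7,8,9}:12  {6,7,8,9}:4
  |U|=5: {0,2,3,5,9}:10  {0,2,5,8,9}:20  {0,2,7,8,9}:10  {1,4,6,7,8}:1  {2,3,5,8,9}:30  {2,5,7,8,9}:30  {2,6,7,8,9}:10  {3,5,6,7,8}:10  {3,5,7,8,9}:30  {4,5,6,7,8}:5  {4,6,7,8,9}:5  {5,6,7,8,9}:20
  |U|=6: {0,2,3,5,8,9}:60  {0,2,5,7,8,9}:60  {0,2,6,7,8,9}:20  {1,4,5,6,7,8}:6  {1,4,6,7,8,9}:6  {2,3,5,7,8,9}:90  {2,4,6,7,8,9}:15  {2,5,6,7,8,9}:60  {3,4,5,6,7,8}:15  {3,5,6,7,8,9}:60  {4,5,6,7,8,9}:30
  |U|=7: {0,2,3,5,7,8,9}:210  {0,2,4,6,7,8,9}:35  {0,2,5,6,7,8,9}:140  {1,2,4,6,7,8,9}:21  {1,3,4,5,6,7,8}:21  {1,4,5,6,7,8,9}:42  {2,3,5,6,7,8,9}:210  {2,4,5,6,7,8,9}:105  {3,4,5,6,7,8,9}:105
  |U|=8: {0,1,2,4,6,7,8,9}:56  {0,2,3,5,6,7,8,9}:560  {0,2,4,5,6,7,8,9}:280  {1,2,4,5,6,7,8,9}:168  {1,3,4,5,6,7,8,9}:168  {2,3,4,5,6,7,8,9}:420
  start at 0(h): 756
  start at 1(j): 1260
  start at 3(i): 504
sum over floor = 2520

2520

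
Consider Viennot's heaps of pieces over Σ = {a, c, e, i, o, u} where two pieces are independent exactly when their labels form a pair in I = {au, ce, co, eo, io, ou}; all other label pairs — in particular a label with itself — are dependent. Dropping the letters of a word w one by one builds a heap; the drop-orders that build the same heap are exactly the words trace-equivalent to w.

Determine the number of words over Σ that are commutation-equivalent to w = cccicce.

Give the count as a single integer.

3

0(c) covers ∅
1(c) covers 0:c
2(c) covers 1:c
3(i) covers 2:c
4(c) covers 3:i
5(c) covers 4:c
6(e) covers 3:i
floor of heap: 0:c
completions by unplaced set U, small U first (add the entries for U minus each lowest piece of U):
  |U|=1: {5}:1  {6}:1
  |U|=2: {4,5}:1  {5,6}:2
  |U|=3: {4,5,6}:3
  |U|=4: {3,4,5,6}:3
  |U|=5: {2,3,4,5,6}:3
  start at 0(c): 3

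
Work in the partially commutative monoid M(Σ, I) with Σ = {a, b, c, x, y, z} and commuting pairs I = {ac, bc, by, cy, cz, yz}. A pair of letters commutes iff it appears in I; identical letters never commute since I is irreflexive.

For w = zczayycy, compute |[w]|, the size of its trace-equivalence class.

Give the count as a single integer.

drop 0:z onto floor
drop 1:c onto floor
drop 2:z onto {0:z}
drop 3:a onto {2:z}
drop 4:y onto {3:a}
drop 5:y onto {4:y}
drop 6:c onto {1:c}
drop 7:y onto {5:y}
ground layer = {0:z, 1:c}
drop-orders for the pieces not yet dropped (sum over which currently-grounded one goes next):
  1 to go: {6} 1  {7} 1
  2 to go: {1,6} 1  {5,7} 1  {6,7} 2
  3 to go: {1,6,7} 3  {4,5,7} 1  {5,6,7} 3
  4 to go: {1,5,6,7} 6  {3,4,5,7} 1  {4,5,6,7} 4
  5 to go: {1,4,5,6,7} 10  {2,3,4,5,7} 1  {3,4,5,6,7} 5
  6 to go: {0,2,3,4,5,7} 1  {1,3,4,5,6,7} 15  {2,3,4,5,6,7} 6
  if 0:z drops first: 21 orders
  if 1:c drops first: 7 orders
heap linearizations: 28

28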